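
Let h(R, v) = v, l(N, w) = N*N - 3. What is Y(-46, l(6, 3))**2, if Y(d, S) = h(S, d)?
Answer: 2116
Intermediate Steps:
l(N, w) = -3 + N**2 (l(N, w) = N**2 - 3 = -3 + N**2)
Y(d, S) = d
Y(-46, l(6, 3))**2 = (-46)**2 = 2116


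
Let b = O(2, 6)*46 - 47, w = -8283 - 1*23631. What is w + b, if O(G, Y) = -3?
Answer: -32099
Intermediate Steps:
w = -31914 (w = -8283 - 23631 = -31914)
b = -185 (b = -3*46 - 47 = -138 - 47 = -185)
w + b = -31914 - 185 = -32099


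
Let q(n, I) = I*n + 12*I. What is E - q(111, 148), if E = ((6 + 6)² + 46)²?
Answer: 17896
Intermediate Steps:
q(n, I) = 12*I + I*n
E = 36100 (E = (12² + 46)² = (144 + 46)² = 190² = 36100)
E - q(111, 148) = 36100 - 148*(12 + 111) = 36100 - 148*123 = 36100 - 1*18204 = 36100 - 18204 = 17896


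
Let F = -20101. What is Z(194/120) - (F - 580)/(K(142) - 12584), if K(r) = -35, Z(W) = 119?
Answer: 1480980/12619 ≈ 117.36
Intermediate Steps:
Z(194/120) - (F - 580)/(K(142) - 12584) = 119 - (-20101 - 580)/(-35 - 12584) = 119 - (-20681)/(-12619) = 119 - (-20681)*(-1)/12619 = 119 - 1*20681/12619 = 119 - 20681/12619 = 1480980/12619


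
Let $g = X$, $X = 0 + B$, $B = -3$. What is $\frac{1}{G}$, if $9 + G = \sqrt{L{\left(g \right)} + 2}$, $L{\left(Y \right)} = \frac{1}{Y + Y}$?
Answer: $- \frac{54}{475} - \frac{\sqrt{66}}{475} \approx -0.13079$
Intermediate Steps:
$X = -3$ ($X = 0 - 3 = -3$)
$g = -3$
$L{\left(Y \right)} = \frac{1}{2 Y}$
$G = -9 + \frac{\sqrt{66}}{6}$ ($G = -9 + \sqrt{\frac{1}{2 \left(-3\right)} + 2} = -9 + \sqrt{\frac{1}{2} \left(- \frac{1}{3}\right) + 2} = -9 + \sqrt{- \frac{1}{6} + 2} = -9 + \sqrt{\frac{11}{6}} = -9 + \frac{\sqrt{66}}{6} \approx -7.646$)
$\frac{1}{G} = \frac{1}{-9 + \frac{\sqrt{66}}{6}}$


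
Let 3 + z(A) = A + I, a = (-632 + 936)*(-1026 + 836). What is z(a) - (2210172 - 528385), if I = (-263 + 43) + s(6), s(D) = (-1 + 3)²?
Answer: -1739766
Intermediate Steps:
s(D) = 4 (s(D) = 2² = 4)
a = -57760 (a = 304*(-190) = -57760)
I = -216 (I = (-263 + 43) + 4 = -220 + 4 = -216)
z(A) = -219 + A (z(A) = -3 + (A - 216) = -3 + (-216 + A) = -219 + A)
z(a) - (2210172 - 528385) = (-219 - 57760) - (2210172 - 528385) = -57979 - 1*1681787 = -57979 - 1681787 = -1739766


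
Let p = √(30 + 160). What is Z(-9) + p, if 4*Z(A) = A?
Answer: -9/4 + √190 ≈ 11.534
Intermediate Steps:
Z(A) = A/4
p = √190 ≈ 13.784
Z(-9) + p = (¼)*(-9) + √190 = -9/4 + √190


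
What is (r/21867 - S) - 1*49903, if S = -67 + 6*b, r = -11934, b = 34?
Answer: -364745538/7289 ≈ -50041.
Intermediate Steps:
S = 137 (S = -67 + 6*34 = -67 + 204 = 137)
(r/21867 - S) - 1*49903 = (-11934/21867 - 1*137) - 1*49903 = (-11934*1/21867 - 137) - 49903 = (-3978/7289 - 137) - 49903 = -1002571/7289 - 49903 = -364745538/7289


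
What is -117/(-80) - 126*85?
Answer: -856683/80 ≈ -10709.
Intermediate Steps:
-117/(-80) - 126*85 = -117*(-1/80) - 10710 = 117/80 - 10710 = -856683/80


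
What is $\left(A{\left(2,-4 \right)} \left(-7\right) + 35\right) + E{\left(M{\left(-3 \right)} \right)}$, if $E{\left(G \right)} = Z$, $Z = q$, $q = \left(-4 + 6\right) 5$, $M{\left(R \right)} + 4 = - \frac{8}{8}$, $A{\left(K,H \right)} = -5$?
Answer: $80$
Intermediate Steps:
$M{\left(R \right)} = -5$ ($M{\left(R \right)} = -4 - \frac{8}{8} = -4 - 1 = -5$)
$q = 10$ ($q = 2 \cdot 5 = 10$)
$Z = 10$
$E{\left(G \right)} = 10$
$\left(A{\left(2,-4 \right)} \left(-7\right) + 35\right) + E{\left(M{\left(-3 \right)} \right)} = \left(\left(-5\right) \left(-7\right) + 35\right) + 10 = \left(35 + 35\right) + 10 = 70 + 10 = 80$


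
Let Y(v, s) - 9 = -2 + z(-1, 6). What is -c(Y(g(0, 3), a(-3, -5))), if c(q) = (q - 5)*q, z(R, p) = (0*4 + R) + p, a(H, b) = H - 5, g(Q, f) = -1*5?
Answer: -84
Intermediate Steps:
g(Q, f) = -5
a(H, b) = -5 + H
z(R, p) = R + p (z(R, p) = (0 + R) + p = R + p)
Y(v, s) = 12 (Y(v, s) = 9 + (-2 + (-1 + 6)) = 9 + (-2 + 5) = 9 + 3 = 12)
c(q) = q*(-5 + q) (c(q) = (-5 + q)*q = q*(-5 + q))
-c(Y(g(0, 3), a(-3, -5))) = -12*(-5 + 12) = -12*7 = -1*84 = -84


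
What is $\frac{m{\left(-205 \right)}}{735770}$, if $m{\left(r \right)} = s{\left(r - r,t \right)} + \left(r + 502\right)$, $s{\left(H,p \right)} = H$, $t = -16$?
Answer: $\frac{297}{735770} \approx 0.00040366$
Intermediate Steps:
$m{\left(r \right)} = 502 + r$ ($m{\left(r \right)} = \left(r - r\right) + \left(r + 502\right) = 0 + \left(502 + r\right) = 502 + r$)
$\frac{m{\left(-205 \right)}}{735770} = \frac{502 - 205}{735770} = 297 \cdot \frac{1}{735770} = \frac{297}{735770}$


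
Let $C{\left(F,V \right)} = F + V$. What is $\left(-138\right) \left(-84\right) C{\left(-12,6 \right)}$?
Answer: $-69552$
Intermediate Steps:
$\left(-138\right) \left(-84\right) C{\left(-12,6 \right)} = \left(-138\right) \left(-84\right) \left(-12 + 6\right) = 11592 \left(-6\right) = -69552$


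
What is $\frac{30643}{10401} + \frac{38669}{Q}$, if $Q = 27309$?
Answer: $\frac{413008652}{94680303} \approx 4.3621$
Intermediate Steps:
$\frac{30643}{10401} + \frac{38669}{Q} = \frac{30643}{10401} + \frac{38669}{27309} = \frac{413008652}{94680303}$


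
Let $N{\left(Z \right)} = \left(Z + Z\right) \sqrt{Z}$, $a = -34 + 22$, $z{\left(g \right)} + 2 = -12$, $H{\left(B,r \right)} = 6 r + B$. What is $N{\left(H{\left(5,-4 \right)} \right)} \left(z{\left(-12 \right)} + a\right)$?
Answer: $988 i \sqrt{19} \approx 4306.6 i$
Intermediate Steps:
$H{\left(B,r \right)} = B + 6 r$
$z{\left(g \right)} = -14$ ($z{\left(g \right)} = -2 - 12 = -14$)
$a = -12$
$N{\left(Z \right)} = 2 Z^{\frac{3}{2}}$ ($N{\left(Z \right)} = 2 Z \sqrt{Z} = 2 Z^{\frac{3}{2}}$)
$N{\left(H{\left(5,-4 \right)} \right)} \left(z{\left(-12 \right)} + a\right) = 2 \left(5 + 6 \left(-4\right)\right)^{\frac{3}{2}} \left(-14 - 12\right) = 2 \left(5 - 24\right)^{\frac{3}{2}} \left(-26\right) = 2 \left(-19\right)^{\frac{3}{2}} \left(-26\right) = 2 \left(- 19 i \sqrt{19}\right) \left(-26\right) = - 38 i \sqrt{19} \left(-26\right) = 988 i \sqrt{19}$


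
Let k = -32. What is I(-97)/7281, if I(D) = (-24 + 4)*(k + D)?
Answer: 860/2427 ≈ 0.35435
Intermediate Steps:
I(D) = 640 - 20*D (I(D) = (-24 + 4)*(-32 + D) = -20*(-32 + D) = 640 - 20*D)
I(-97)/7281 = (640 - 20*(-97))/7281 = (640 + 1940)*(1/7281) = 2580*(1/7281) = 860/2427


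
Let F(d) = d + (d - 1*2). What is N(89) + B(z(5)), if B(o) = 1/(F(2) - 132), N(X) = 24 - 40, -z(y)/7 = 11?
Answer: -2081/130 ≈ -16.008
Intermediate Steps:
z(y) = -77 (z(y) = -7*11 = -77)
N(X) = -16
F(d) = -2 + 2*d (F(d) = d + (d - 2) = d + (-2 + d) = -2 + 2*d)
B(o) = -1/130 (B(o) = 1/((-2 + 2*2) - 132) = 1/((-2 + 4) - 132) = 1/(2 - 132) = 1/(-130) = -1/130)
N(89) + B(z(5)) = -16 - 1/130 = -2081/130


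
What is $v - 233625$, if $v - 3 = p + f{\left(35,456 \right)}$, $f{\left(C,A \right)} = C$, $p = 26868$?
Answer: $-206719$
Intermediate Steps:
$v = 26906$ ($v = 3 + \left(26868 + 35\right) = 3 + 26903 = 26906$)
$v - 233625 = 26906 - 233625 = -206719$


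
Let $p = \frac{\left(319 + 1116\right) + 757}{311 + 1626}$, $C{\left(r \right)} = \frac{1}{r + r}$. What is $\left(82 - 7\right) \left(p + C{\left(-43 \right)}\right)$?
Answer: $\frac{13993125}{166582} \approx 84.001$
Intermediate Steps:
$C{\left(r \right)} = \frac{1}{2 r}$
$p = \frac{2192}{1937}$ ($p = \frac{1435 + 757}{1937} = 2192 \cdot \frac{1}{1937} = \frac{2192}{1937} \approx 1.1316$)
$\left(82 - 7\right) \left(p + C{\left(-43 \right)}\right) = \left(82 - 7\right) \left(\frac{2192}{1937} + \frac{1}{2 \left(-43\right)}\right) = 75 \left(\frac{2192}{1937} + \frac{1}{2} \left(- \frac{1}{43}\right)\right) = 75 \left(\frac{2192}{1937} - \frac{1}{86}\right) = 75 \cdot \frac{186575}{166582} = \frac{13993125}{166582}$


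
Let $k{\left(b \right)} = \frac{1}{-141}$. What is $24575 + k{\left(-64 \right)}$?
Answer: $\frac{3465074}{141} \approx 24575.0$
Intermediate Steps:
$k{\left(b \right)} = - \frac{1}{141}$
$24575 + k{\left(-64 \right)} = 24575 - \frac{1}{141} = \frac{3465074}{141}$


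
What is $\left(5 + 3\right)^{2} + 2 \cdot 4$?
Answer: $72$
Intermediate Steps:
$\left(5 + 3\right)^{2} + 2 \cdot 4 = 8^{2} + 8 = 64 + 8 = 72$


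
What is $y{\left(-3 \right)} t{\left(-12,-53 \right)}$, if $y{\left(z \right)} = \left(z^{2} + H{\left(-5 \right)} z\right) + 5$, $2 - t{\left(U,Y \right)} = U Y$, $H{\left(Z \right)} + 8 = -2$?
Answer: $-27896$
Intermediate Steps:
$H{\left(Z \right)} = -10$ ($H{\left(Z \right)} = -8 - 2 = -10$)
$t{\left(U,Y \right)} = 2 - U Y$
$y{\left(z \right)} = 5 + z^{2} - 10 z$ ($y{\left(z \right)} = \left(z^{2} - 10 z\right) + 5 = 5 + z^{2} - 10 z$)
$y{\left(-3 \right)} t{\left(-12,-53 \right)} = \left(5 + \left(-3\right)^{2} - -30\right) \left(2 - \left(-12\right) \left(-53\right)\right) = \left(5 + 9 + 30\right) \left(2 - 636\right) = 44 \left(-634\right) = -27896$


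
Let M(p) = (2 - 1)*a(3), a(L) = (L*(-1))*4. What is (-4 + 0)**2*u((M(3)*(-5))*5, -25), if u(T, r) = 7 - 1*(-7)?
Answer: 224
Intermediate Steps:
a(L) = -4*L (a(L) = -L*4 = -4*L)
M(p) = -12 (M(p) = (2 - 1)*(-4*3) = 1*(-12) = -12)
u(T, r) = 14 (u(T, r) = 7 + 7 = 14)
(-4 + 0)**2*u((M(3)*(-5))*5, -25) = (-4 + 0)**2*14 = (-4)**2*14 = 16*14 = 224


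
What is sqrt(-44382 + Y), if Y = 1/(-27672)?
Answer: I*sqrt(8496263561190)/13836 ≈ 210.67*I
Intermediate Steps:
Y = -1/27672 ≈ -3.6138e-5
sqrt(-44382 + Y) = sqrt(-44382 - 1/27672) = sqrt(-1228138705/27672) = I*sqrt(8496263561190)/13836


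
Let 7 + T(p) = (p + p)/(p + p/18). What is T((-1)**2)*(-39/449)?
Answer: 3783/8531 ≈ 0.44344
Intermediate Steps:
T(p) = -97/19 (T(p) = -7 + (p + p)/(p + p/18) = -7 + (2*p)/(p + p*(1/18)) = -7 + (2*p)/(p + p/18) = -7 + (2*p)/((19*p/18)) = -7 + (2*p)*(18/(19*p)) = -7 + 36/19 = -97/19)
T((-1)**2)*(-39/449) = -(-3783)/(19*449) = -97/19*(-39/449) = 3783/8531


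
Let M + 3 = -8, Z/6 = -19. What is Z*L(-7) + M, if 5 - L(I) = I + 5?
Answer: -809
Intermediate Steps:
Z = -114 (Z = 6*(-19) = -114)
L(I) = -I (L(I) = 5 - (I + 5) = 5 - (5 + I) = 5 + (-5 - I) = -I)
M = -11 (M = -3 - 8 = -11)
Z*L(-7) + M = -(-114)*(-7) - 11 = -114*7 - 11 = -798 - 11 = -809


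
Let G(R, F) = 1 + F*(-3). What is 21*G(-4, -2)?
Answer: 147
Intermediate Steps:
G(R, F) = 1 - 3*F
21*G(-4, -2) = 21*(1 - 3*(-2)) = 21*(1 + 6) = 21*7 = 147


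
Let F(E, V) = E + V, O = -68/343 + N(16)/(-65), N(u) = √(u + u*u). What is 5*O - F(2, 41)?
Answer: -15089/343 - 4*√17/13 ≈ -45.260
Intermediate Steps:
N(u) = √(u + u²)
O = -68/343 - 4*√17/65 (O = -68/343 + √(16*(1 + 16))/(-65) = -68*1/343 + √(16*17)*(-1/65) = -68/343 + √272*(-1/65) = -68/343 + (4*√17)*(-1/65) = -68/343 - 4*√17/65 ≈ -0.45198)
5*O - F(2, 41) = 5*(-68/343 - 4*√17/65) - (2 + 41) = (-340/343 - 4*√17/13) - 1*43 = (-340/343 - 4*√17/13) - 43 = -15089/343 - 4*√17/13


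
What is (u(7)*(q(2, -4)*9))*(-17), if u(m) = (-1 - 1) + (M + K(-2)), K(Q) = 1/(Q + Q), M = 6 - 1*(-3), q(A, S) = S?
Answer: 4131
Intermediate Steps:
M = 9 (M = 6 + 3 = 9)
K(Q) = 1/(2*Q)
u(m) = 27/4 (u(m) = (-1 - 1) + (9 + (1/2)/(-2)) = -2 + (9 + (1/2)*(-1/2)) = -2 + (9 - 1/4) = -2 + 35/4 = 27/4)
(u(7)*(q(2, -4)*9))*(-17) = (27*(-4*9)/4)*(-17) = ((27/4)*(-36))*(-17) = -243*(-17) = 4131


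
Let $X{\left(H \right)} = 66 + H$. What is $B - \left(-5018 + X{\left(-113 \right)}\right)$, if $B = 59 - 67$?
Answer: $5057$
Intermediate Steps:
$B = -8$ ($B = 59 - 67 = -8$)
$B - \left(-5018 + X{\left(-113 \right)}\right) = -8 + \left(5018 - \left(66 - 113\right)\right) = -8 + \left(5018 - -47\right) = -8 + \left(5018 + 47\right) = -8 + 5065 = 5057$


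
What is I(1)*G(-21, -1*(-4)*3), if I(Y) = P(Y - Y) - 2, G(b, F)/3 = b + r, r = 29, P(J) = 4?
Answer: 48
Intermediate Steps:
G(b, F) = 87 + 3*b (G(b, F) = 3*(b + 29) = 3*(29 + b) = 87 + 3*b)
I(Y) = 2 (I(Y) = 4 - 2 = 2)
I(1)*G(-21, -1*(-4)*3) = 2*(87 + 3*(-21)) = 2*(87 - 63) = 2*24 = 48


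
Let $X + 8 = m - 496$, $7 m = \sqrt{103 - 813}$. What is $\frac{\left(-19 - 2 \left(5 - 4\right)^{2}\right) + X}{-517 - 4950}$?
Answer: $\frac{75}{781} - \frac{i \sqrt{710}}{38269} \approx 0.096031 - 0.00069628 i$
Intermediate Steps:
$m = \frac{i \sqrt{710}}{7}$ ($m = \frac{\sqrt{103 - 813}}{7} = \frac{\sqrt{-710}}{7} = \frac{i \sqrt{710}}{7} \approx 3.8065 i$)
$X = -504 + \frac{i \sqrt{710}}{7}$ ($X = -8 - \left(496 - \frac{i \sqrt{710}}{7}\right) = -504 + \frac{i \sqrt{710}}{7} \approx -504.0 + 3.8065 i$)
$\frac{\left(-19 - 2 \left(5 - 4\right)^{2}\right) + X}{-517 - 4950} = \frac{\left(-19 - 2 \left(5 - 4\right)^{2}\right) - \left(504 - \frac{i \sqrt{710}}{7}\right)}{-517 - 4950} = \frac{\left(-19 - 2 \cdot 1^{2}\right) - \left(504 - \frac{i \sqrt{710}}{7}\right)}{-5467} = \left(\left(-19 - 2\right) - \left(504 - \frac{i \sqrt{710}}{7}\right)\right) \left(- \frac{1}{5467}\right) = \left(-21 - \left(504 - \frac{i \sqrt{710}}{7}\right)\right) \left(- \frac{1}{5467}\right) = \left(-525 + \frac{i \sqrt{710}}{7}\right) \left(- \frac{1}{5467}\right) = \frac{75}{781} - \frac{i \sqrt{710}}{38269}$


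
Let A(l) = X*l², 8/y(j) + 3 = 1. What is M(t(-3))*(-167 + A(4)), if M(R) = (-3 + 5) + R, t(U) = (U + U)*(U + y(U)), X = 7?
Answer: -2420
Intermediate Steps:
y(j) = -4 (y(j) = 8/(-3 + 1) = 8/(-2) = 8*(-½) = -4)
t(U) = 2*U*(-4 + U) (t(U) = (U + U)*(U - 4) = (2*U)*(-4 + U) = 2*U*(-4 + U))
A(l) = 7*l²
M(R) = 2 + R
M(t(-3))*(-167 + A(4)) = (2 + 2*(-3)*(-4 - 3))*(-167 + 7*4²) = (2 + 2*(-3)*(-7))*(-167 + 7*16) = (2 + 42)*(-167 + 112) = 44*(-55) = -2420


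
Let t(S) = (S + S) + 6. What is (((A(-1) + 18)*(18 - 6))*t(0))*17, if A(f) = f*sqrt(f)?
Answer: 22032 - 1224*I ≈ 22032.0 - 1224.0*I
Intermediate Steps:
A(f) = f**(3/2)
t(S) = 6 + 2*S (t(S) = 2*S + 6 = 6 + 2*S)
(((A(-1) + 18)*(18 - 6))*t(0))*17 = ((((-1)**(3/2) + 18)*(18 - 6))*(6 + 2*0))*17 = (((-I + 18)*12)*(6 + 0))*17 = (((18 - I)*12)*6)*17 = ((216 - 12*I)*6)*17 = (1296 - 72*I)*17 = 22032 - 1224*I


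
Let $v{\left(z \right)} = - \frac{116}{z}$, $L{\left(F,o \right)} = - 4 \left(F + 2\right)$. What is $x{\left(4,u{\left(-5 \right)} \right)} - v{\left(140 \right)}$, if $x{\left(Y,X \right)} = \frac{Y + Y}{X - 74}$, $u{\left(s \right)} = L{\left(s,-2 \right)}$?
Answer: $\frac{759}{1085} \approx 0.69954$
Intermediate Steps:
$L{\left(F,o \right)} = -8 - 4 F$ ($L{\left(F,o \right)} = - 4 \left(2 + F\right) = -8 - 4 F$)
$u{\left(s \right)} = -8 - 4 s$
$x{\left(Y,X \right)} = \frac{2 Y}{-74 + X}$
$x{\left(4,u{\left(-5 \right)} \right)} - v{\left(140 \right)} = 2 \cdot 4 \frac{1}{-74 - -12} - - \frac{116}{140} = 2 \cdot 4 \frac{1}{-74 + \left(-8 + 20\right)} - \left(-116\right) \frac{1}{140} = 2 \cdot 4 \frac{1}{-74 + 12} - - \frac{29}{35} = 2 \cdot 4 \frac{1}{-62} + \frac{29}{35} = 2 \cdot 4 \left(- \frac{1}{62}\right) + \frac{29}{35} = - \frac{4}{31} + \frac{29}{35} = \frac{759}{1085}$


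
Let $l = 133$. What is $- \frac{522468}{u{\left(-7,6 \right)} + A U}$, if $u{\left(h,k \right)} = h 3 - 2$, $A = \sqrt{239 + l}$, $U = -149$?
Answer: $- \frac{12016764}{8258243} + \frac{155695464 \sqrt{93}}{8258243} \approx 180.36$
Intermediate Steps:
$A = 2 \sqrt{93}$ ($A = \sqrt{239 + 133} = \sqrt{372} = 2 \sqrt{93} \approx 19.287$)
$u{\left(h,k \right)} = -2 + 3 h$ ($u{\left(h,k \right)} = 3 h - 2 = -2 + 3 h$)
$- \frac{522468}{u{\left(-7,6 \right)} + A U} = - \frac{522468}{\left(-2 + 3 \left(-7\right)\right) + 2 \sqrt{93} \left(-149\right)} = - \frac{522468}{\left(-2 - 21\right) - 298 \sqrt{93}} = - \frac{522468}{-23 - 298 \sqrt{93}}$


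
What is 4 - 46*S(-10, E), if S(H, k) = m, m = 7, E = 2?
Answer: -318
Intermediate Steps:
S(H, k) = 7
4 - 46*S(-10, E) = 4 - 46*7 = 4 - 322 = -318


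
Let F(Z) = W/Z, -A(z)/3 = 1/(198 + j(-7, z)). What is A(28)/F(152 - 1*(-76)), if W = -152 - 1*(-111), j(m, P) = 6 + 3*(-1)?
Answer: 228/2747 ≈ 0.083000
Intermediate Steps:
j(m, P) = 3 (j(m, P) = 6 - 3 = 3)
A(z) = -1/67 (A(z) = -3/(198 + 3) = -3/201 = -3*1/201 = -1/67)
W = -41 (W = -152 + 111 = -41)
F(Z) = -41/Z
A(28)/F(152 - 1*(-76)) = -1/(67*((-41/(152 - 1*(-76))))) = -1/(67*((-41/(152 + 76)))) = -1/(67*((-41/228))) = -1/(67*((-41*1/228))) = -1/(67*(-41/228)) = -1/67*(-228/41) = 228/2747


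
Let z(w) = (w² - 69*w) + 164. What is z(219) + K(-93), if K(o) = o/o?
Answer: 33015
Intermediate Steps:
z(w) = 164 + w² - 69*w
K(o) = 1
z(219) + K(-93) = (164 + 219² - 69*219) + 1 = (164 + 47961 - 15111) + 1 = 33014 + 1 = 33015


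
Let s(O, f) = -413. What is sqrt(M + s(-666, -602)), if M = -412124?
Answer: I*sqrt(412537) ≈ 642.29*I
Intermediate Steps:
sqrt(M + s(-666, -602)) = sqrt(-412124 - 413) = sqrt(-412537) = I*sqrt(412537)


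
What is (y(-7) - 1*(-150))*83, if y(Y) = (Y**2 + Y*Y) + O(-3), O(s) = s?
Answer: 20335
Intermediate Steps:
y(Y) = -3 + 2*Y**2 (y(Y) = (Y**2 + Y*Y) - 3 = (Y**2 + Y**2) - 3 = 2*Y**2 - 3 = -3 + 2*Y**2)
(y(-7) - 1*(-150))*83 = ((-3 + 2*(-7)**2) - 1*(-150))*83 = ((-3 + 2*49) + 150)*83 = ((-3 + 98) + 150)*83 = (95 + 150)*83 = 245*83 = 20335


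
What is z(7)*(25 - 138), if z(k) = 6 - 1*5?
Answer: -113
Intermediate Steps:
z(k) = 1 (z(k) = 6 - 5 = 1)
z(7)*(25 - 138) = 1*(25 - 138) = 1*(-113) = -113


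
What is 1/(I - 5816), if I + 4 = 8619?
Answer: 1/2799 ≈ 0.00035727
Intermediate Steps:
I = 8615 (I = -4 + 8619 = 8615)
1/(I - 5816) = 1/(8615 - 5816) = 1/2799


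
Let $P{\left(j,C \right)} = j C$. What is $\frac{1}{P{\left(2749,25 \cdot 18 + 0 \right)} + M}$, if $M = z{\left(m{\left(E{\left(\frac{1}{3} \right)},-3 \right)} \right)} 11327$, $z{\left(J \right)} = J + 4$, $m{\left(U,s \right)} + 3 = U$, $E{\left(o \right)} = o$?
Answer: $\frac{3}{3756458} \approx 7.9862 \cdot 10^{-7}$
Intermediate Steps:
$m{\left(U,s \right)} = -3 + U$
$z{\left(J \right)} = 4 + J$
$M = \frac{45308}{3}$ ($M = \left(4 - \left(3 - \frac{1}{3}\right)\right) 11327 = \left(4 + \left(-3 + \frac{1}{3}\right)\right) 11327 = \left(4 - \frac{8}{3}\right) 11327 = \frac{4}{3} \cdot 11327 = \frac{45308}{3} \approx 15103.0$)
$P{\left(j,C \right)} = C j$
$\frac{1}{P{\left(2749,25 \cdot 18 + 0 \right)} + M} = \frac{1}{\left(25 \cdot 18 + 0\right) 2749 + \frac{45308}{3}} = \frac{1}{\left(450 + 0\right) 2749 + \frac{45308}{3}} = \frac{1}{450 \cdot 2749 + \frac{45308}{3}} = \frac{1}{1237050 + \frac{45308}{3}} = \frac{1}{\frac{3756458}{3}} = \frac{3}{3756458}$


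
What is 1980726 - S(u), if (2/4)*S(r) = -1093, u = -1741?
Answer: 1982912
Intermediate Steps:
S(r) = -2186 (S(r) = 2*(-1093) = -2186)
1980726 - S(u) = 1980726 - 1*(-2186) = 1980726 + 2186 = 1982912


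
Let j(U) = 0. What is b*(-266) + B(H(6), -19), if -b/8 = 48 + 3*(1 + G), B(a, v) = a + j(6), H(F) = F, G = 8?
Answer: 159606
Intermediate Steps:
B(a, v) = a (B(a, v) = a + 0 = a)
b = -600 (b = -8*(48 + 3*(1 + 8)) = -8*(48 + 3*9) = -8*(48 + 27) = -8*75 = -600)
b*(-266) + B(H(6), -19) = -600*(-266) + 6 = 159600 + 6 = 159606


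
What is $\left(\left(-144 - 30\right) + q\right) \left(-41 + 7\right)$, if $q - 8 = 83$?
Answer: $2822$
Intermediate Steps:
$q = 91$ ($q = 8 + 83 = 91$)
$\left(\left(-144 - 30\right) + q\right) \left(-41 + 7\right) = \left(\left(-144 - 30\right) + 91\right) \left(-41 + 7\right) = \left(-174 + 91\right) \left(-34\right) = \left(-83\right) \left(-34\right) = 2822$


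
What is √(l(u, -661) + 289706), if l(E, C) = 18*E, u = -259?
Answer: 2*√71261 ≈ 533.90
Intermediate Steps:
√(l(u, -661) + 289706) = √(18*(-259) + 289706) = √(-4662 + 289706) = √285044 = 2*√71261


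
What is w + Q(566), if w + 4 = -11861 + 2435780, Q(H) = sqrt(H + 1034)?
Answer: 2423955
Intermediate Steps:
Q(H) = sqrt(1034 + H)
w = 2423915 (w = -4 + (-11861 + 2435780) = -4 + 2423919 = 2423915)
w + Q(566) = 2423915 + sqrt(1034 + 566) = 2423915 + sqrt(1600) = 2423915 + 40 = 2423955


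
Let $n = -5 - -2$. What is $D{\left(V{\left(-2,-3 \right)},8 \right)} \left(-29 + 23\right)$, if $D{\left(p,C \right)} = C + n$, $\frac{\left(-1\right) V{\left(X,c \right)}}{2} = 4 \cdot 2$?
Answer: $-30$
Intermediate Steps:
$V{\left(X,c \right)} = -16$ ($V{\left(X,c \right)} = - 2 \cdot 4 \cdot 2 = \left(-2\right) 8 = -16$)
$n = -3$ ($n = -5 + 2 = -3$)
$D{\left(p,C \right)} = -3 + C$ ($D{\left(p,C \right)} = C - 3 = -3 + C$)
$D{\left(V{\left(-2,-3 \right)},8 \right)} \left(-29 + 23\right) = \left(-3 + 8\right) \left(-29 + 23\right) = 5 \left(-6\right) = -30$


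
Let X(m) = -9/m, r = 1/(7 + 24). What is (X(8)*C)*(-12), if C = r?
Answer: 27/62 ≈ 0.43548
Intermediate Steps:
r = 1/31 ≈ 0.032258
C = 1/31 ≈ 0.032258
(X(8)*C)*(-12) = (-9/8*(1/31))*(-12) = (-9*⅛*(1/31))*(-12) = -9/8*1/31*(-12) = -9/248*(-12) = 27/62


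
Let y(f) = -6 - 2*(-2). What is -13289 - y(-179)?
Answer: -13287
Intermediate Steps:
y(f) = -2 (y(f) = -6 + 4 = -2)
-13289 - y(-179) = -13289 - 1*(-2) = -13289 + 2 = -13287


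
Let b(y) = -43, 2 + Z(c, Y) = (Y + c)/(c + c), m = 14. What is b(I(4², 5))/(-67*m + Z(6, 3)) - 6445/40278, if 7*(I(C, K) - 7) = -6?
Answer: -17286049/151324446 ≈ -0.11423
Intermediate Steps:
I(C, K) = 43/7 (I(C, K) = 7 + (⅐)*(-6) = 7 - 6/7 = 43/7)
Z(c, Y) = -2 + (Y + c)/(2*c) (Z(c, Y) = -2 + (Y + c)/(c + c) = -2 + (Y + c)/((2*c)) = -2 + (Y + c)*(1/(2*c)) = -2 + (Y + c)/(2*c))
b(I(4², 5))/(-67*m + Z(6, 3)) - 6445/40278 = -43/(-67*14 + (½)*(3 - 3*6)/6) - 6445/40278 = -43/(-938 + (½)*(⅙)*(3 - 18)) - 6445*1/40278 = -43/(-938 + (½)*(⅙)*(-15)) - 6445/40278 = -43/(-938 - 5/4) - 6445/40278 = -43/(-3757/4) - 6445/40278 = -43*(-4/3757) - 6445/40278 = 172/3757 - 6445/40278 = -17286049/151324446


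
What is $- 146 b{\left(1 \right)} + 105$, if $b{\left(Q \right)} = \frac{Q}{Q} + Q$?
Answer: $-187$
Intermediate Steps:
$b{\left(Q \right)} = 1 + Q$
$- 146 b{\left(1 \right)} + 105 = - 146 \left(1 + 1\right) + 105 = \left(-146\right) 2 + 105 = -292 + 105 = -187$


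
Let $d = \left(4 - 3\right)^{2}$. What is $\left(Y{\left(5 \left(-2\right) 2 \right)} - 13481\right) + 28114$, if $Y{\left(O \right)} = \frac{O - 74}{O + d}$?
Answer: $\frac{278121}{19} \approx 14638.0$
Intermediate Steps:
$d = 1$ ($d = 1^{2} = 1$)
$Y{\left(O \right)} = \frac{-74 + O}{1 + O}$ ($Y{\left(O \right)} = \frac{O - 74}{O + 1} = \frac{-74 + O}{1 + O}$)
$\left(Y{\left(5 \left(-2\right) 2 \right)} - 13481\right) + 28114 = \left(\frac{-74 + 5 \left(-2\right) 2}{1 + 5 \left(-2\right) 2} - 13481\right) + 28114 = \left(\frac{-74 - 20}{1 - 20} - 13481\right) + 28114 = \left(\frac{1}{-19} \left(-94\right) - 13481\right) + 28114 = \left(\left(- \frac{1}{19}\right) \left(-94\right) - 13481\right) + 28114 = \left(\frac{94}{19} - 13481\right) + 28114 = - \frac{256045}{19} + 28114 = \frac{278121}{19}$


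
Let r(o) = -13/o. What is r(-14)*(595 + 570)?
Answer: 15145/14 ≈ 1081.8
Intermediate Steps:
r(-14)*(595 + 570) = (-13/(-14))*(595 + 570) = -13*(-1/14)*1165 = (13/14)*1165 = 15145/14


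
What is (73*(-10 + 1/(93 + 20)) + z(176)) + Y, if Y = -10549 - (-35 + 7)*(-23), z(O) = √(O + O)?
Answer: -1347226/113 + 4*√22 ≈ -11904.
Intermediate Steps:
z(O) = √2*√O (z(O) = √(2*O) = √2*√O)
Y = -11193 (Y = -10549 - (-28)*(-23) = -10549 - 1*644 = -10549 - 644 = -11193)
(73*(-10 + 1/(93 + 20)) + z(176)) + Y = (73*(-10 + 1/(93 + 20)) + √2*√176) - 11193 = (73*(-10 + 1/113) + √2*(4*√11)) - 11193 = (73*(-10 + 1/113) + 4*√22) - 11193 = (73*(-1129/113) + 4*√22) - 11193 = (-82417/113 + 4*√22) - 11193 = -1347226/113 + 4*√22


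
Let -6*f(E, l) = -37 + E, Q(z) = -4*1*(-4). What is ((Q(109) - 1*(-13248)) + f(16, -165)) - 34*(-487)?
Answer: 59651/2 ≈ 29826.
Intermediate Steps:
Q(z) = 16 (Q(z) = -4*(-4) = 16)
f(E, l) = 37/6 - E/6 (f(E, l) = -(-37 + E)/6 = 37/6 - E/6)
((Q(109) - 1*(-13248)) + f(16, -165)) - 34*(-487) = ((16 - 1*(-13248)) + (37/6 - ⅙*16)) - 34*(-487) = ((16 + 13248) + (37/6 - 8/3)) + 16558 = (13264 + 7/2) + 16558 = 26535/2 + 16558 = 59651/2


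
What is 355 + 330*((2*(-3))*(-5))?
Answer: 10255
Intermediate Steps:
355 + 330*((2*(-3))*(-5)) = 355 + 330*(-6*(-5)) = 355 + 330*30 = 355 + 9900 = 10255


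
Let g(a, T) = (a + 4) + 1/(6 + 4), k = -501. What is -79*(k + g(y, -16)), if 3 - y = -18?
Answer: 375961/10 ≈ 37596.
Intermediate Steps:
y = 21 (y = 3 - 1*(-18) = 3 + 18 = 21)
g(a, T) = 41/10 + a (g(a, T) = (4 + a) + 1/10 = (4 + a) + ⅒ = 41/10 + a)
-79*(k + g(y, -16)) = -79*(-501 + (41/10 + 21)) = -79*(-501 + 251/10) = -79*(-4759/10) = 375961/10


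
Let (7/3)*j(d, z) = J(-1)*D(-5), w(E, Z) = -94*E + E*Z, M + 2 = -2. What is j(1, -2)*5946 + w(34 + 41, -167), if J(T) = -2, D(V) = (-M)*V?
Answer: 576495/7 ≈ 82356.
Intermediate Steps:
M = -4 (M = -2 - 2 = -4)
D(V) = 4*V (D(V) = (-1*(-4))*V = 4*V)
j(d, z) = 120/7 (j(d, z) = 3*(-8*(-5))/7 = 3*(-2*(-20))/7 = (3/7)*40 = 120/7)
j(1, -2)*5946 + w(34 + 41, -167) = (120/7)*5946 + (34 + 41)*(-94 - 167) = 713520/7 + 75*(-261) = 713520/7 - 19575 = 576495/7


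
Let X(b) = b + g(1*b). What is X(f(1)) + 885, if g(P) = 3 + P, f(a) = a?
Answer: 890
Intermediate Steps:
X(b) = 3 + 2*b (X(b) = b + (3 + 1*b) = b + (3 + b) = 3 + 2*b)
X(f(1)) + 885 = (3 + 2*1) + 885 = (3 + 2) + 885 = 5 + 885 = 890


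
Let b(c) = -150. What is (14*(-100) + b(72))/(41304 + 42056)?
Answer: -155/8336 ≈ -0.018594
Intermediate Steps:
(14*(-100) + b(72))/(41304 + 42056) = (14*(-100) - 150)/(41304 + 42056) = (-1400 - 150)/83360 = -1550*1/83360 = -155/8336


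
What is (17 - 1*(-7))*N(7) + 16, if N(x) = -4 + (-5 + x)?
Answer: -32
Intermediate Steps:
N(x) = -9 + x
(17 - 1*(-7))*N(7) + 16 = (17 - 1*(-7))*(-9 + 7) + 16 = (17 + 7)*(-2) + 16 = 24*(-2) + 16 = -48 + 16 = -32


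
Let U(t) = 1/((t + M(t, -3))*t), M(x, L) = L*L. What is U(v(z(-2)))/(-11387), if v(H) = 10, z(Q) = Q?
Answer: -1/2163530 ≈ -4.6221e-7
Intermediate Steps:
M(x, L) = L²
U(t) = 1/(t*(9 + t)) (U(t) = 1/((t + (-3)²)*t) = 1/((t + 9)*t) = 1/((9 + t)*t) = 1/(t*(9 + t)))
U(v(z(-2)))/(-11387) = (1/(10*(9 + 10)))/(-11387) = ((⅒)/19)*(-1/11387) = ((⅒)*(1/19))*(-1/11387) = (1/190)*(-1/11387) = -1/2163530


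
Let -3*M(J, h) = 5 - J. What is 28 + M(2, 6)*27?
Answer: 1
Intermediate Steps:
M(J, h) = -5/3 + J/3 (M(J, h) = -(5 - J)/3 = -5/3 + J/3)
28 + M(2, 6)*27 = 28 + (-5/3 + (⅓)*2)*27 = 28 + (-5/3 + ⅔)*27 = 28 - 1*27 = 28 - 27 = 1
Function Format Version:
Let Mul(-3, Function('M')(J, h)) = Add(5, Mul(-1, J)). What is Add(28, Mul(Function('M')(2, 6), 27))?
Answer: 1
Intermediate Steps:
Function('M')(J, h) = Add(Rational(-5, 3), Mul(Rational(1, 3), J)) (Function('M')(J, h) = Mul(Rational(-1, 3), Add(5, Mul(-1, J))) = Add(Rational(-5, 3), Mul(Rational(1, 3), J)))
Add(28, Mul(Function('M')(2, 6), 27)) = Add(28, Mul(Add(Rational(-5, 3), Mul(Rational(1, 3), 2)), 27)) = Add(28, Mul(Add(Rational(-5, 3), Rational(2, 3)), 27)) = Add(28, Mul(-1, 27)) = Add(28, -27) = 1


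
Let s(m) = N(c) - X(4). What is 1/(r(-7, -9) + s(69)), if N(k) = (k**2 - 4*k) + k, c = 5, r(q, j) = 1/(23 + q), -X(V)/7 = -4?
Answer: -16/287 ≈ -0.055749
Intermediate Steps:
X(V) = 28 (X(V) = -7*(-4) = 28)
N(k) = k**2 - 3*k
s(m) = -18 (s(m) = 5*(-3 + 5) - 1*28 = 5*2 - 28 = 10 - 28 = -18)
1/(r(-7, -9) + s(69)) = 1/(1/(23 - 7) - 18) = 1/(1/16 - 18) = 1/(-287/16) = -16/287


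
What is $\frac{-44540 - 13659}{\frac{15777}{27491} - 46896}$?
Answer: $\frac{1599948709}{1289202159} \approx 1.241$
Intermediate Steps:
$\frac{-44540 - 13659}{\frac{15777}{27491} - 46896} = - \frac{58199}{15777 \cdot \frac{1}{27491} - 46896} = - \frac{58199}{\frac{15777}{27491} - 46896} = - \frac{58199}{- \frac{1289202159}{27491}} = \left(-58199\right) \left(- \frac{27491}{1289202159}\right) = \frac{1599948709}{1289202159}$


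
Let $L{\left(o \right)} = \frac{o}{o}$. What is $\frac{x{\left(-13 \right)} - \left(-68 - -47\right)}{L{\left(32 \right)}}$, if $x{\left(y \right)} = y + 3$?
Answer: $11$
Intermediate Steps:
$x{\left(y \right)} = 3 + y$
$L{\left(o \right)} = 1$
$\frac{x{\left(-13 \right)} - \left(-68 - -47\right)}{L{\left(32 \right)}} = \frac{\left(3 - 13\right) - \left(-68 - -47\right)}{1} = \left(-10 - \left(-68 + 47\right)\right) 1 = \left(-10 - -21\right) 1 = \left(-10 + 21\right) 1 = 11 \cdot 1 = 11$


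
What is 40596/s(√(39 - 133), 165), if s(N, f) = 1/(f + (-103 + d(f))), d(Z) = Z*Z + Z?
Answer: 1114441392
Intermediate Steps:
d(Z) = Z + Z² (d(Z) = Z² + Z = Z + Z²)
s(N, f) = 1/(-103 + f + f*(1 + f)) (s(N, f) = 1/(f + (-103 + f*(1 + f))) = 1/(-103 + f + f*(1 + f)))
40596/s(√(39 - 133), 165) = 40596/(1/(-103 + 165 + 165*(1 + 165))) = 40596/(1/(-103 + 165 + 165*166)) = 40596/(1/(-103 + 165 + 27390)) = 40596/(1/27452) = 40596*27452 = 1114441392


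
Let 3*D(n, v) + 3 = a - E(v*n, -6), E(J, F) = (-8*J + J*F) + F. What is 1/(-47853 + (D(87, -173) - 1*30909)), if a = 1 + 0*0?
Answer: -3/446996 ≈ -6.7115e-6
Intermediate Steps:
a = 1 (a = 1 + 0 = 1)
E(J, F) = F - 8*J + F*J (E(J, F) = (-8*J + F*J) + F = F - 8*J + F*J)
D(n, v) = 4/3 + 14*n*v/3 (D(n, v) = -1 + (1 - (-6 - 8*v*n - 6*v*n))/3 = -1 + (1 - (-6 - 8*n*v - 6*n*v))/3 = -1 + (1 - (-6 - 14*n*v))/3 = -1 + (1 + (6 + 14*n*v))/3 = -1 + (7 + 14*n*v)/3 = -1 + (7/3 + 14*n*v/3) = 4/3 + 14*n*v/3)
1/(-47853 + (D(87, -173) - 1*30909)) = 1/(-47853 + ((4/3 + (14/3)*87*(-173)) - 1*30909)) = 1/(-47853 + ((4/3 - 70238) - 30909)) = 1/(-47853 + (-210710/3 - 30909)) = 1/(-47853 - 303437/3) = 1/(-446996/3) = -3/446996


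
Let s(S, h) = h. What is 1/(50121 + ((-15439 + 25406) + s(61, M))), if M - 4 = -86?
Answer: 1/60006 ≈ 1.6665e-5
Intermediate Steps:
M = -82 (M = 4 - 86 = -82)
1/(50121 + ((-15439 + 25406) + s(61, M))) = 1/(50121 + ((-15439 + 25406) - 82)) = 1/(50121 + (9967 - 82)) = 1/(50121 + 9885) = 1/60006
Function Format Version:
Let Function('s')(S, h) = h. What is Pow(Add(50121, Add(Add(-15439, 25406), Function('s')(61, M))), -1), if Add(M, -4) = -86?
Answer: Rational(1, 60006) ≈ 1.6665e-5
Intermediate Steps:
M = -82 (M = Add(4, -86) = -82)
Pow(Add(50121, Add(Add(-15439, 25406), Function('s')(61, M))), -1) = Pow(Add(50121, Add(Add(-15439, 25406), -82)), -1) = Pow(Add(50121, Add(9967, -82)), -1) = Pow(Add(50121, 9885), -1) = Pow(60006, -1) = Rational(1, 60006)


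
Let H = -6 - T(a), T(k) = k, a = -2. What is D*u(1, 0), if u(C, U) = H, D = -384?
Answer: 1536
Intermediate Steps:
H = -4 (H = -6 - 1*(-2) = -6 + 2 = -4)
u(C, U) = -4
D*u(1, 0) = -384*(-4) = 1536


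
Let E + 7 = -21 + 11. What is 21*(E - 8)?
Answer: -525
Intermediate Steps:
E = -17 (E = -7 + (-21 + 11) = -7 - 10 = -17)
21*(E - 8) = 21*(-17 - 8) = 21*(-25) = -525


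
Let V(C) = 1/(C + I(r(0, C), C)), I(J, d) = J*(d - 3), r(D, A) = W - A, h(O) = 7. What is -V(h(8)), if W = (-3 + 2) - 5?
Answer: 1/45 ≈ 0.022222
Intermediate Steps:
W = -6 (W = -1 - 5 = -6)
r(D, A) = -6 - A
I(J, d) = J*(-3 + d)
V(C) = 1/(C + (-6 - C)*(-3 + C))
-V(h(8)) = -1/(7 - (-3 + 7)*(6 + 7)) = -1/(7 - 1*4*13) = -1/(7 - 52) = -1/(-45) = -1*(-1/45) = 1/45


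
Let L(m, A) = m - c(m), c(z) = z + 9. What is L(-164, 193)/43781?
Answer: -9/43781 ≈ -0.00020557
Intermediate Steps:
c(z) = 9 + z
L(m, A) = -9 (L(m, A) = m - (9 + m) = m + (-9 - m) = -9)
L(-164, 193)/43781 = -9/43781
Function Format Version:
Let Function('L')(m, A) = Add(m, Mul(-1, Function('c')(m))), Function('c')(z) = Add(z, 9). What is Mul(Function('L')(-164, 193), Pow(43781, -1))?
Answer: Rational(-9, 43781) ≈ -0.00020557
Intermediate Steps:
Function('c')(z) = Add(9, z)
Function('L')(m, A) = -9 (Function('L')(m, A) = Add(m, Mul(-1, Add(9, m))) = Add(m, Add(-9, Mul(-1, m))) = -9)
Mul(Function('L')(-164, 193), Pow(43781, -1)) = Mul(-9, Pow(43781, -1)) = Mul(-9, Rational(1, 43781)) = Rational(-9, 43781)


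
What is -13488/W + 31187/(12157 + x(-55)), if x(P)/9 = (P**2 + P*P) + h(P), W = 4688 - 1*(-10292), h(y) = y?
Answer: -106134349/247589440 ≈ -0.42867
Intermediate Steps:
W = 14980 (W = 4688 + 10292 = 14980)
x(P) = 9*P + 18*P**2 (x(P) = 9*((P**2 + P*P) + P) = 9*((P**2 + P**2) + P) = 9*(2*P**2 + P) = 9*(P + 2*P**2) = 9*P + 18*P**2)
-13488/W + 31187/(12157 + x(-55)) = -13488/14980 + 31187/(12157 + 9*(-55)*(1 + 2*(-55))) = -13488*1/14980 + 31187/(12157 + 9*(-55)*(1 - 110)) = -3372/3745 + 31187/(12157 + 9*(-55)*(-109)) = -3372/3745 + 31187/(12157 + 53955) = -3372/3745 + 31187/66112 = -106134349/247589440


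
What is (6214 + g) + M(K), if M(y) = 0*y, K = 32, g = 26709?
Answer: 32923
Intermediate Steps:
M(y) = 0
(6214 + g) + M(K) = (6214 + 26709) + 0 = 32923 + 0 = 32923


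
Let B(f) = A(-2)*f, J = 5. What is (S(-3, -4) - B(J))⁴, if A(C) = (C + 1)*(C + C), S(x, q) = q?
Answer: 331776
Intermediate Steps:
A(C) = 2*C*(1 + C) (A(C) = (1 + C)*(2*C) = 2*C*(1 + C))
B(f) = 4*f (B(f) = (2*(-2)*(1 - 2))*f = (2*(-2)*(-1))*f = 4*f)
(S(-3, -4) - B(J))⁴ = (-4 - 4*5)⁴ = (-4 - 1*20)⁴ = (-4 - 20)⁴ = (-24)⁴ = 331776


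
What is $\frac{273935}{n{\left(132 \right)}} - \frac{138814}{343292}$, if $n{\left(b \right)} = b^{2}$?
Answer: $\frac{1205539459}{78704208} \approx 15.317$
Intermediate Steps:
$\frac{273935}{n{\left(132 \right)}} - \frac{138814}{343292} = \frac{273935}{132^{2}} - \frac{138814}{343292} = \frac{273935}{17424} - \frac{3653}{9034} = \frac{1205539459}{78704208}$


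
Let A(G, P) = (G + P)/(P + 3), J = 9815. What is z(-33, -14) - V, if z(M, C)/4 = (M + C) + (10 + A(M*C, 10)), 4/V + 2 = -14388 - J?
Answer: -871328/314665 ≈ -2.7691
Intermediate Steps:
A(G, P) = (G + P)/(3 + P)
V = -4/24205 (V = 4/(-2 + (-14388 - 1*9815)) = 4/(-2 + (-14388 - 9815)) = 4/(-2 - 24203) = 4/(-24205) = 4*(-1/24205) = -4/24205 ≈ -0.00016526)
z(M, C) = 560/13 + 4*C + 4*M + 4*C*M/13 (z(M, C) = 4*((M + C) + (10 + (M*C + 10)/(3 + 10))) = 4*((C + M) + (10 + (C*M + 10)/13)) = 4*((C + M) + (10 + (10 + C*M)/13)) = 4*((C + M) + (10 + (10/13 + C*M/13))) = 4*((C + M) + (140/13 + C*M/13)) = 4*(140/13 + C + M + C*M/13) = 560/13 + 4*C + 4*M + 4*C*M/13)
z(-33, -14) - V = (560/13 + 4*(-14) + 4*(-33) + (4/13)*(-14)*(-33)) - 1*(-4/24205) = (560/13 - 56 - 132 + 1848/13) + 4/24205 = -36/13 + 4/24205 = -871328/314665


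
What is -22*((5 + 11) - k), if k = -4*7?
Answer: -968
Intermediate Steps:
k = -28
-22*((5 + 11) - k) = -22*((5 + 11) - 1*(-28)) = -22*(16 + 28) = -22*44 = -968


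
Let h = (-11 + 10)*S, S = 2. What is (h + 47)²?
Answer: 2025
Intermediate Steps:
h = -2 (h = (-11 + 10)*2 = -1*2 = -2)
(h + 47)² = (-2 + 47)² = 45² = 2025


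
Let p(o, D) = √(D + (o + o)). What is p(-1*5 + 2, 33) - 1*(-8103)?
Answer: 8103 + 3*√3 ≈ 8108.2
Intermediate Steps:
p(o, D) = √(D + 2*o)
p(-1*5 + 2, 33) - 1*(-8103) = √(33 + 2*(-1*5 + 2)) - 1*(-8103) = √(33 + 2*(-5 + 2)) + 8103 = √(33 + 2*(-3)) + 8103 = √(33 - 6) + 8103 = √27 + 8103 = 3*√3 + 8103 = 8103 + 3*√3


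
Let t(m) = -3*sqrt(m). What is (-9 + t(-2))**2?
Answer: 63 + 54*I*sqrt(2) ≈ 63.0 + 76.368*I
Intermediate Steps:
(-9 + t(-2))**2 = (-9 - 3*I*sqrt(2))**2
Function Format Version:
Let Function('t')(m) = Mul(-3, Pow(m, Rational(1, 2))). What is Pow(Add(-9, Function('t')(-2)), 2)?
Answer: Add(63, Mul(54, I, Pow(2, Rational(1, 2)))) ≈ Add(63.000, Mul(76.368, I))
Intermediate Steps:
Pow(Add(-9, Function('t')(-2)), 2) = Pow(Add(-9, Mul(-3, Pow(-2, Rational(1, 2)))), 2) = Pow(Add(-9, Mul(-3, Mul(I, Pow(2, Rational(1, 2))))), 2) = Pow(Add(-9, Mul(-3, I, Pow(2, Rational(1, 2)))), 2)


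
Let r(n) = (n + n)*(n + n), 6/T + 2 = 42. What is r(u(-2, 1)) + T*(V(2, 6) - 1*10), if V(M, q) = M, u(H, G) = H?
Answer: 74/5 ≈ 14.800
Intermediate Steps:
T = 3/20 (T = 6/(-2 + 42) = 6/40 = 6*(1/40) = 3/20 ≈ 0.15000)
r(n) = 4*n² (r(n) = (2*n)*(2*n) = 4*n²)
r(u(-2, 1)) + T*(V(2, 6) - 1*10) = 4*(-2)² + 3*(2 - 1*10)/20 = 4*4 + 3*(2 - 10)/20 = 16 + (3/20)*(-8) = 16 - 6/5 = 74/5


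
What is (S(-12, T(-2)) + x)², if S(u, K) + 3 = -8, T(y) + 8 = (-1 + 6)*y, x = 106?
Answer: 9025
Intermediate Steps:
T(y) = -8 + 5*y (T(y) = -8 + (-1 + 6)*y = -8 + 5*y)
S(u, K) = -11 (S(u, K) = -3 - 8 = -11)
(S(-12, T(-2)) + x)² = (-11 + 106)² = 95² = 9025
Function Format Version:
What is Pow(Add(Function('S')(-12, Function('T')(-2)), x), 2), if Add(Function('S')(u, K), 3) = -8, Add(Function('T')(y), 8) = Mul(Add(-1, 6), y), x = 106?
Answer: 9025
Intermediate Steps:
Function('T')(y) = Add(-8, Mul(5, y)) (Function('T')(y) = Add(-8, Mul(Add(-1, 6), y)) = Add(-8, Mul(5, y)))
Function('S')(u, K) = -11 (Function('S')(u, K) = Add(-3, -8) = -11)
Pow(Add(Function('S')(-12, Function('T')(-2)), x), 2) = Pow(Add(-11, 106), 2) = Pow(95, 2) = 9025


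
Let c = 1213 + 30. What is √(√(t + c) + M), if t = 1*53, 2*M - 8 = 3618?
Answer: 43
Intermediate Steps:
M = 1813 (M = 4 + (½)*3618 = 4 + 1809 = 1813)
c = 1243
t = 53
√(√(t + c) + M) = √(√(53 + 1243) + 1813) = √(√1296 + 1813) = √(36 + 1813) = √1849 = 43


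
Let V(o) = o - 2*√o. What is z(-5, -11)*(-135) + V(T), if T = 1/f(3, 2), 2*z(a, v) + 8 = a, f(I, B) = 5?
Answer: 8777/10 - 2*√5/5 ≈ 876.81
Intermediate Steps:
z(a, v) = -4 + a/2
T = ⅕ (T = 1/5 = 1*(⅕) = ⅕ ≈ 0.20000)
z(-5, -11)*(-135) + V(T) = (-4 + (½)*(-5))*(-135) + (⅕ - 2*√5/5) = (-4 - 5/2)*(-135) + (⅕ - 2*√5/5) = -13/2*(-135) + (⅕ - 2*√5/5) = 1755/2 + (⅕ - 2*√5/5) = 8777/10 - 2*√5/5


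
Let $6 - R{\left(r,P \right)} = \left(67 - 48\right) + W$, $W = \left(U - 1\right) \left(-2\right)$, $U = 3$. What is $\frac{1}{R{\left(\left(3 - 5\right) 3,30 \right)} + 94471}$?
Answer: $\frac{1}{94462} \approx 1.0586 \cdot 10^{-5}$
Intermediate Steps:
$W = -4$ ($W = \left(3 - 1\right) \left(-2\right) = 2 \left(-2\right) = -4$)
$R{\left(r,P \right)} = -9$ ($R{\left(r,P \right)} = 6 - \left(\left(67 - 48\right) - 4\right) = 6 - \left(19 - 4\right) = 6 - 15 = -9$)
$\frac{1}{R{\left(\left(3 - 5\right) 3,30 \right)} + 94471} = \frac{1}{-9 + 94471} = \frac{1}{94462}$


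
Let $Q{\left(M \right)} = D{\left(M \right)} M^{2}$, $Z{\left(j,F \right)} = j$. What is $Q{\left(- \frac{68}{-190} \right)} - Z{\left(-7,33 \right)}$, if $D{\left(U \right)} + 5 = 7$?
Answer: $\frac{65487}{9025} \approx 7.2562$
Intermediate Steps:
$D{\left(U \right)} = 2$ ($D{\left(U \right)} = -5 + 7 = 2$)
$Q{\left(M \right)} = 2 M^{2}$
$Q{\left(- \frac{68}{-190} \right)} - Z{\left(-7,33 \right)} = 2 \left(- \frac{68}{-190}\right)^{2} - -7 = 2 \left(\left(-68\right) \left(- \frac{1}{190}\right)\right)^{2} + 7 = 2 \left(\frac{34}{95}\right)^{2} + 7 = 2 \cdot \frac{1156}{9025} + 7 = \frac{2312}{9025} + 7 = \frac{65487}{9025}$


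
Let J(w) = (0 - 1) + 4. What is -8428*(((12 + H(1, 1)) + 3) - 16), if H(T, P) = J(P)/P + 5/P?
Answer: -58996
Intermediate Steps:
J(w) = 3 (J(w) = -1 + 4 = 3)
H(T, P) = 8/P (H(T, P) = 3/P + 5/P = 8/P)
-8428*(((12 + H(1, 1)) + 3) - 16) = -8428*(((12 + 8/1) + 3) - 16) = -8428*(((12 + 8*1) + 3) - 16) = -8428*(((12 + 8) + 3) - 16) = -8428*((20 + 3) - 16) = -8428*(23 - 16) = -8428*7 = -58996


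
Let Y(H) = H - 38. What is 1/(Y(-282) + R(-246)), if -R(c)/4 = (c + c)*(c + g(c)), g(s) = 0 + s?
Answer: -1/968576 ≈ -1.0324e-6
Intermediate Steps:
Y(H) = -38 + H
g(s) = s
R(c) = -16*c² (R(c) = -4*(c + c)*(c + c) = -4*2*c*2*c = -16*c²)
1/(Y(-282) + R(-246)) = 1/((-38 - 282) - 16*(-246)²) = 1/(-320 - 16*60516) = 1/(-320 - 968256) = 1/(-968576) = -1/968576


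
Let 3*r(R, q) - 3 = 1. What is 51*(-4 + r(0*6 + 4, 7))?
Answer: -136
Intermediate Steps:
r(R, q) = 4/3 (r(R, q) = 1 + (⅓)*1 = 1 + ⅓ = 4/3)
51*(-4 + r(0*6 + 4, 7)) = 51*(-4 + 4/3) = 51*(-8/3) = -136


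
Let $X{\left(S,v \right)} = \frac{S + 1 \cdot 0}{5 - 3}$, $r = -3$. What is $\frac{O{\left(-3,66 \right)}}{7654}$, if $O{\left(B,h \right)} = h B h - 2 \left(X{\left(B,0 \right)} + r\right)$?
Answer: $- \frac{13059}{7654} \approx -1.7062$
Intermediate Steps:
$X{\left(S,v \right)} = \frac{S}{2}$ ($X{\left(S,v \right)} = \frac{S + 0}{2} = S \frac{1}{2} = \frac{S}{2}$)
$O{\left(B,h \right)} = 6 - B + B h^{2}$ ($O{\left(B,h \right)} = h B h - 2 \left(\frac{B}{2} - 3\right) = B h h - 2 \left(-3 + \frac{B}{2}\right) = B h^{2} - \left(-6 + B\right) = 6 - B + B h^{2}$)
$\frac{O{\left(-3,66 \right)}}{7654} = \frac{6 - -3 - 3 \cdot 66^{2}}{7654} = \left(6 + 3 - 13068\right) \frac{1}{7654} = \left(-13059\right) \frac{1}{7654} = - \frac{13059}{7654}$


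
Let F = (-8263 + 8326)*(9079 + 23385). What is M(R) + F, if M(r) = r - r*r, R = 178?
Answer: 2013726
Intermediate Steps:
M(r) = r - r²
F = 2045232 (F = 63*32464 = 2045232)
M(R) + F = 178*(1 - 1*178) + 2045232 = 178*(1 - 178) + 2045232 = 178*(-177) + 2045232 = -31506 + 2045232 = 2013726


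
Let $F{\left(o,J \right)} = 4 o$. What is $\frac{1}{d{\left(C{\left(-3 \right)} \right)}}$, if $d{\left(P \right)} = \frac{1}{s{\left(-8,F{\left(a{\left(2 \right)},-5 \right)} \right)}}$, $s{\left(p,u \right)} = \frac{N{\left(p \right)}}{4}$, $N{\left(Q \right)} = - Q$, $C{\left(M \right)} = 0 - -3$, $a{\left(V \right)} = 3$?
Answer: $2$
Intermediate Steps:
$C{\left(M \right)} = 3$ ($C{\left(M \right)} = 0 + 3 = 3$)
$s{\left(p,u \right)} = - \frac{p}{4}$ ($s{\left(p,u \right)} = \frac{\left(-1\right) p}{4} = - p \frac{1}{4} = - \frac{p}{4}$)
$d{\left(P \right)} = \frac{1}{2}$ ($d{\left(P \right)} = \frac{1}{\left(- \frac{1}{4}\right) \left(-8\right)} = \frac{1}{2}$)
$\frac{1}{d{\left(C{\left(-3 \right)} \right)}} = \frac{1}{\frac{1}{2}} = 2$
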